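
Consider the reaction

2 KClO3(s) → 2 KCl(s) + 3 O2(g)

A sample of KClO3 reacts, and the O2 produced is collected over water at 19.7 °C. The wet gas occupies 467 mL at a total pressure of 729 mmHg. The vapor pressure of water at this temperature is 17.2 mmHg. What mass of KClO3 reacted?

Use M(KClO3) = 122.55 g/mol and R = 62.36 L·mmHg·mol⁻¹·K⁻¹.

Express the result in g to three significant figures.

P(O2) = 729 − 17.2 = 711.8 mmHg
n(O2) = PV/RT = (711.8 × 0.4670) / (62.36 × 292.85) = 0.01820 mol
n(KClO3) = (2/3) × 0.01820 = 0.01213 mol
m(KClO3) = 0.01213 × 122.55 = 1.487 g

1.49 g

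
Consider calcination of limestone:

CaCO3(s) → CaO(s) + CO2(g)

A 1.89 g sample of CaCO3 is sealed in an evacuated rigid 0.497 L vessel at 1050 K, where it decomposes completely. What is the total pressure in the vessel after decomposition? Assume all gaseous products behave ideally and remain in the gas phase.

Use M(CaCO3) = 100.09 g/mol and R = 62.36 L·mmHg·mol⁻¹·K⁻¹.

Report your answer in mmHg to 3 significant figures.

n(CaCO3) = 1.89 / 100.09 = 0.01888 mol
n(gas produced) = (1/1) × 0.01888 = 0.01888 mol
P = nRT/V = 0.01888 × 62.36 × 1050 / 0.497 = 2487 mmHg

2490 mmHg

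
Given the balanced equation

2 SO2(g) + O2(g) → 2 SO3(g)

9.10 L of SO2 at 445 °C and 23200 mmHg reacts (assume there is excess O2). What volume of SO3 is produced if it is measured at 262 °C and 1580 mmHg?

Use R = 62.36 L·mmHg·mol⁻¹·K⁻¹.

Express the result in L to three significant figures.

99.6 L

n(SO2) = PV/RT = (23200 × 9.10) / (62.36 × 718.15) = 4.714 mol
n(SO3) = (2/2) × 4.714 = 4.714 mol
V = nRT/P = 4.714 × 62.36 × 535.15 / 1580 = 99.57 L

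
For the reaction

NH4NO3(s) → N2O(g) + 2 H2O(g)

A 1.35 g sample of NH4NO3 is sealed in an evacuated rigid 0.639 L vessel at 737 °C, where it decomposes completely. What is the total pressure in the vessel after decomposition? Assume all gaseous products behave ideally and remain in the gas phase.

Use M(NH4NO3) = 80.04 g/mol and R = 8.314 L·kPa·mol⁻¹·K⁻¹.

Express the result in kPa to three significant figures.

665 kPa

n(NH4NO3) = 1.35 / 80.04 = 0.01687 mol
n(gas produced) = (3/1) × 0.01687 = 0.05061 mol
P = nRT/V = 0.05061 × 8.314 × 1010.15 / 0.639 = 665.2 kPa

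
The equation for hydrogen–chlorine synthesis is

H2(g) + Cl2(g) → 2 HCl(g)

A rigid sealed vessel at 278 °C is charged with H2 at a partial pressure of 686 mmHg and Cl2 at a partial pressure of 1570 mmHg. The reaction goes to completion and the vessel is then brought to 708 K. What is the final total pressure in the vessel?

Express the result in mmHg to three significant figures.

2900 mmHg

Because the vessel is rigid and T is held at 278 °C, work the stoichiometry in partial pressures (P_i = n_iRT/V).
P(Cl2) required for 686 mmHg of H2 = (1/1) × 686 = 686.0 mmHg; available 1570 mmHg, so H2 is limiting.
P(Cl2) remaining = 1570 − (1/1) × 686 = 884.0 mmHg
P(gaseous products) = (2)/1 × 686 = 1372 mmHg
P_total at 278 °C = 884.0 + 1372 = 2256 mmHg
Scaling to 708 K: P = 2256 × 708/551.15 = 2898 mmHg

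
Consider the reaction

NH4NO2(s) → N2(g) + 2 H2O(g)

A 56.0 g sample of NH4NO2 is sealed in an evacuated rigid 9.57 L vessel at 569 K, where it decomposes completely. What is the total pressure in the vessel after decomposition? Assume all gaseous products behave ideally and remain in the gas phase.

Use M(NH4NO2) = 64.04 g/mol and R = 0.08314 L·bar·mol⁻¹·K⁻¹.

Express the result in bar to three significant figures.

n(NH4NO2) = 56.0 / 64.04 = 0.8745 mol
n(gas produced) = (3/1) × 0.8745 = 2.623 mol
P = nRT/V = 2.623 × 0.08314 × 569 / 9.57 = 12.97 bar

13.0 bar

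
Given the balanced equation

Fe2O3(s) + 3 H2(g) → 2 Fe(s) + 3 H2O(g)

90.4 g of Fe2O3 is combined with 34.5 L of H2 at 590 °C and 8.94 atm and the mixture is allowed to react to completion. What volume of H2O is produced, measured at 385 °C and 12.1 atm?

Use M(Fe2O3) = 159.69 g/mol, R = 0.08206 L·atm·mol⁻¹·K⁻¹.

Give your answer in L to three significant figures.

n(Fe2O3) = 90.4 / 159.69 = 0.5661 mol
n(H2) = PV/RT = (8.94 × 34.5) / (0.08206 × 863.15) = 4.355 mol
For 0.5661 mol Fe2O3, stoichiometry requires (3/1) × 0.5661 = 1.698 mol H2; 4.355 mol is available, so Fe2O3 is limiting.
n(H2O) = (3/1) × 0.5661 = 1.698 mol
V(H2O) = nRT/P = 1.698 × 0.08206 × 658.15 / 12.1 = 7.579 L

7.58 L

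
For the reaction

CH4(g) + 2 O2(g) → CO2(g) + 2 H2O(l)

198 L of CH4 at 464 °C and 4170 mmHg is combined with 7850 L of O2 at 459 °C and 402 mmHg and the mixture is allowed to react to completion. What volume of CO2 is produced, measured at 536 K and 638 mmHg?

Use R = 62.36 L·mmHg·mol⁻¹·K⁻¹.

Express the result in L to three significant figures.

941 L

n(CH4) = PV/RT = (4170 × 198) / (62.36 × 737.15) = 17.96 mol
n(O2) = PV/RT = (402 × 7850) / (62.36 × 732.15) = 69.12 mol
For 17.96 mol CH4, stoichiometry requires (2/1) × 17.96 = 35.92 mol O2; 69.12 mol is available, so CH4 is limiting.
n(CO2) = (1/1) × 17.96 = 17.96 mol
V(CO2) = nRT/P = 17.96 × 62.36 × 536 / 638 = 940.9 L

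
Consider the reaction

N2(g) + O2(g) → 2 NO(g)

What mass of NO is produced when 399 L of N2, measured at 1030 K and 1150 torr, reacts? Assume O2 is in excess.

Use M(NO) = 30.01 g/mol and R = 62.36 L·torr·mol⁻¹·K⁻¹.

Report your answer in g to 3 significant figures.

n(N2) = PV/RT = (1150 × 399) / (62.36 × 1030) = 7.144 mol
n(NO) = (2/1) × 7.144 = 14.29 mol
m(NO) = 14.29 × 30.01 = 428.8 g

429 g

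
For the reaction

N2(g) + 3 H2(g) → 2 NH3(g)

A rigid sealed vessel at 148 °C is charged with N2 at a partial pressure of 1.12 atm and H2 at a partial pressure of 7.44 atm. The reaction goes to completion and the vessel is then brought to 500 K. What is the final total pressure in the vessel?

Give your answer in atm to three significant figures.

With V and T fixed, P_i ∝ n_i, so the mole ratios apply directly to partial pressures at 148 °C.
P(H2) required for 1.12 atm of N2 = (3/1) × 1.12 = 3.360 atm; available 7.44 atm, so N2 is limiting.
P(H2) remaining = 7.44 − (3/1) × 1.12 = 4.080 atm
P(gaseous products) = (2)/1 × 1.12 = 2.240 atm
P_total at 148 °C = 4.080 + 2.240 = 6.320 atm
Scaling to 500 K: P = 6.320 × 500/421.15 = 7.503 atm

7.50 atm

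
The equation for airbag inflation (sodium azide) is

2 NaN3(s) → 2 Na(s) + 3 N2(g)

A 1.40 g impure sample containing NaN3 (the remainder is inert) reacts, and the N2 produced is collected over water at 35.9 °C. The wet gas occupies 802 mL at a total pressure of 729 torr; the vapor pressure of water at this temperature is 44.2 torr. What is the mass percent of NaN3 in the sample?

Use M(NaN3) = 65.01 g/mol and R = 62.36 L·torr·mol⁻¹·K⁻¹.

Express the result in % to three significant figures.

P(N2) = 729 − 44.2 = 684.8 torr
n(N2) = PV/RT = (684.8 × 0.8020) / (62.36 × 309.05) = 0.02850 mol
n(NaN3) = (2/3) × 0.02850 = 0.01900 mol
m(NaN3) = 0.01900 × 65.01 = 1.235 g
%NaN3 = 1.235 / 1.40 × 100 = 88.21%

88.2 %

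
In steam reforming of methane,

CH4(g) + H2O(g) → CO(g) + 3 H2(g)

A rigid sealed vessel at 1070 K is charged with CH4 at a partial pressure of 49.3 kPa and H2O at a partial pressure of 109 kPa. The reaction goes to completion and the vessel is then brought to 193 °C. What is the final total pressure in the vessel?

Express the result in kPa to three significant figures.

At constant V, partial pressures at 1070 K are proportional to moles, so apply stoichiometry directly to pressures.
P(H2O) required for 49.3 kPa of CH4 = (1/1) × 49.3 = 49.30 kPa; available 109 kPa, so CH4 is limiting.
P(H2O) remaining = 109 − (1/1) × 49.3 = 59.70 kPa
P(gaseous products) = (1+3)/1 × 49.3 = 197.2 kPa
P_total at 1070 K = 59.70 + 197.2 = 256.9 kPa
Scaling to 193 °C: P = 256.9 × 466.15/1070 = 111.9 kPa

112 kPa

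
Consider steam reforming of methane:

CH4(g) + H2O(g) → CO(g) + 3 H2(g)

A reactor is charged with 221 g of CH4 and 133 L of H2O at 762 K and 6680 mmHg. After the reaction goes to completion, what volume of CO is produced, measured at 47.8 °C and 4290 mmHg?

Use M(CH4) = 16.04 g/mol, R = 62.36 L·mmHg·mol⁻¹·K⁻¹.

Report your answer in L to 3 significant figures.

n(CH4) = 221 / 16.04 = 13.78 mol
n(H2O) = PV/RT = (6680 × 133) / (62.36 × 762) = 18.70 mol
For 13.78 mol CH4, stoichiometry requires (1/1) × 13.78 = 13.78 mol H2O; 18.70 mol is available, so CH4 is limiting.
n(CO) = (1/1) × 13.78 = 13.78 mol
V(CO) = nRT/P = 13.78 × 62.36 × 320.95 / 4290 = 64.29 L

64.3 L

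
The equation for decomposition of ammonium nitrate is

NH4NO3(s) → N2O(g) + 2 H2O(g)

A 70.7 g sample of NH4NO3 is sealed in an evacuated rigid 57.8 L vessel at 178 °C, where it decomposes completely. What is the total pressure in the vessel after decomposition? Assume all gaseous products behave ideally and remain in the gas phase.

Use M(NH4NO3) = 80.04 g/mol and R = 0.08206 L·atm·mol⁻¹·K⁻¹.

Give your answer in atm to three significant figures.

n(NH4NO3) = 70.7 / 80.04 = 0.8833 mol
n(gas produced) = (3/1) × 0.8833 = 2.650 mol
P = nRT/V = 2.650 × 0.08206 × 451.15 / 57.8 = 1.697 atm

1.70 atm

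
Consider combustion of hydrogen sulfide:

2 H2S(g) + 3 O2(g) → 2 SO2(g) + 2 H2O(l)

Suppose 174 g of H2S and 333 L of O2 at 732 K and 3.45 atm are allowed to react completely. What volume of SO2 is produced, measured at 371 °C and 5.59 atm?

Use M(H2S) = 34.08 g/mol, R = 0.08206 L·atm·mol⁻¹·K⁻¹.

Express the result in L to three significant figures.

48.3 L

n(H2S) = 174 / 34.08 = 5.106 mol
n(O2) = PV/RT = (3.45 × 333) / (0.08206 × 732) = 19.13 mol
For 5.106 mol H2S, stoichiometry requires (3/2) × 5.106 = 7.659 mol O2; 19.13 mol is available, so H2S is limiting.
n(SO2) = (2/2) × 5.106 = 5.106 mol
V(SO2) = nRT/P = 5.106 × 0.08206 × 644.15 / 5.59 = 48.28 L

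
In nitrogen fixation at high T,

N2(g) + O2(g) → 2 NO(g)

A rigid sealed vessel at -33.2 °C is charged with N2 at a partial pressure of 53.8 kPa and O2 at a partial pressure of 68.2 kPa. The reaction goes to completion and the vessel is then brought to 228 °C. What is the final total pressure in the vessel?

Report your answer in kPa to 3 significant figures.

With V and T fixed, P_i ∝ n_i, so the mole ratios apply directly to partial pressures at -33.2 °C.
P(O2) required for 53.8 kPa of N2 = (1/1) × 53.8 = 53.80 kPa; available 68.2 kPa, so N2 is limiting.
P(O2) remaining = 68.2 − (1/1) × 53.8 = 14.40 kPa
P(gaseous products) = (2)/1 × 53.8 = 107.6 kPa
P_total at -33.2 °C = 14.40 + 107.6 = 122.0 kPa
Scaling to 228 °C: P = 122.0 × 501.15/239.95 = 254.8 kPa

255 kPa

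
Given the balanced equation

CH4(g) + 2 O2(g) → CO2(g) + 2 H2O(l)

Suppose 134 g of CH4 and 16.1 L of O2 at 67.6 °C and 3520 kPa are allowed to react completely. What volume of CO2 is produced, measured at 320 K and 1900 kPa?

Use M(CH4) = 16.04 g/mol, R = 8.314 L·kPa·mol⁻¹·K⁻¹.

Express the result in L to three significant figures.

11.7 L

n(CH4) = 134 / 16.04 = 8.354 mol
n(O2) = PV/RT = (3520 × 16.1) / (8.314 × 340.75) = 20.00 mol
For 8.354 mol CH4, stoichiometry requires (2/1) × 8.354 = 16.71 mol O2; 20.00 mol is available, so CH4 is limiting.
n(CO2) = (1/1) × 8.354 = 8.354 mol
V(CO2) = nRT/P = 8.354 × 8.314 × 320 / 1900 = 11.70 L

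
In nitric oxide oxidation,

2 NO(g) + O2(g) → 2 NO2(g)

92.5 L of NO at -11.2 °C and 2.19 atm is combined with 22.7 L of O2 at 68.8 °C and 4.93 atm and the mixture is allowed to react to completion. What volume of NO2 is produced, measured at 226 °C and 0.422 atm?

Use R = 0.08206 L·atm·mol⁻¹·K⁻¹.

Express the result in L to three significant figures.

n(NO) = PV/RT = (2.19 × 92.5) / (0.08206 × 261.95) = 9.424 mol
n(O2) = PV/RT = (4.93 × 22.7) / (0.08206 × 341.95) = 3.988 mol
For 9.424 mol NO, stoichiometry requires (1/2) × 9.424 = 4.712 mol O2; 3.988 mol is available, so O2 is limiting.
n(NO2) = (2/1) × 3.988 = 7.976 mol
V(NO2) = nRT/P = 7.976 × 0.08206 × 499.15 / 0.422 = 774.2 L

774 L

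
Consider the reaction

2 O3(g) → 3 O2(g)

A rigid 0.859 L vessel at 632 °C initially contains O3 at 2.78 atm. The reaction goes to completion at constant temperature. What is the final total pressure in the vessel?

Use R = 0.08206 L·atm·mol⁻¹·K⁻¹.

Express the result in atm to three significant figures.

4.17 atm

Rigid vessel, constant T ⇒ P scales with total gas moles (2 → 3).
P_final = (3/2) × 2.78 = 4.170 atm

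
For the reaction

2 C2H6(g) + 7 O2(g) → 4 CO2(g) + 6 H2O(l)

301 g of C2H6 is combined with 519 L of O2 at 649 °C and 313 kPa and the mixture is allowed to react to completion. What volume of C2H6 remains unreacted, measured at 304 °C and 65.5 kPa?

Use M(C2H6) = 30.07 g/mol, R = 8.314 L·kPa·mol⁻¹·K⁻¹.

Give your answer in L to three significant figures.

290 L

n(C2H6) = 301 / 30.07 = 10.01 mol
n(O2) = PV/RT = (313 × 519) / (8.314 × 922.15) = 21.19 mol
For 10.01 mol C2H6, stoichiometry requires (7/2) × 10.01 = 35.03 mol O2; 21.19 mol is available, so O2 is limiting.
n(C2H6) consumed = (2/7) × 21.19 = 6.054 mol; remaining = 10.01 − 6.054 = 3.956 mol
V(C2H6) = nRT/P = 3.956 × 8.314 × 577.15 / 65.5 = 289.8 L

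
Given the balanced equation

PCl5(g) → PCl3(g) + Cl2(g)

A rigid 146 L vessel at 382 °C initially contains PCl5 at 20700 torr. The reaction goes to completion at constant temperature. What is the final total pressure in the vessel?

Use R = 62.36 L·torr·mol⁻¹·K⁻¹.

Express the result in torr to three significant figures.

41400 torr

Rigid vessel, constant T ⇒ P scales with total gas moles (1 → 2).
P_final = (2/1) × 20700 = 41400 torr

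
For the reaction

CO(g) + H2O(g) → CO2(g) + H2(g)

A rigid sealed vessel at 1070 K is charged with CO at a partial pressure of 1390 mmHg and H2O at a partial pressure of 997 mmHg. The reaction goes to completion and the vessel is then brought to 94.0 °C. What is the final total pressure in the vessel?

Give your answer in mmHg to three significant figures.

With V and T fixed, P_i ∝ n_i, so the mole ratios apply directly to partial pressures at 1070 K.
P(H2O) required for 1390 mmHg of CO = (1/1) × 1390 = 1390 mmHg; available 997 mmHg, so H2O is limiting.
P(CO) remaining = 1390 − (1/1) × 997 = 393.0 mmHg
P(gaseous products) = (1+1)/1 × 997 = 1994 mmHg
P_total at 1070 K = 393.0 + 1994 = 2387 mmHg
Scaling to 94.0 °C: P = 2387 × 367.15/1070 = 819.1 mmHg

819 mmHg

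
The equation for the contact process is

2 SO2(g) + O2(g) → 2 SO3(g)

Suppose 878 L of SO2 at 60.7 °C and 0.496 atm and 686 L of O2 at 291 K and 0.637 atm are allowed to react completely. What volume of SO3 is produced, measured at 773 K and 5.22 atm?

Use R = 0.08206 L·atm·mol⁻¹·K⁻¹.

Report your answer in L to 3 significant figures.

193 L

n(SO2) = PV/RT = (0.496 × 878) / (0.08206 × 333.85) = 15.90 mol
n(O2) = PV/RT = (0.637 × 686) / (0.08206 × 291) = 18.30 mol
For 15.90 mol SO2, stoichiometry requires (1/2) × 15.90 = 7.950 mol O2; 18.30 mol is available, so SO2 is limiting.
n(SO3) = (2/2) × 15.90 = 15.90 mol
V(SO3) = nRT/P = 15.90 × 0.08206 × 773 / 5.22 = 193.2 L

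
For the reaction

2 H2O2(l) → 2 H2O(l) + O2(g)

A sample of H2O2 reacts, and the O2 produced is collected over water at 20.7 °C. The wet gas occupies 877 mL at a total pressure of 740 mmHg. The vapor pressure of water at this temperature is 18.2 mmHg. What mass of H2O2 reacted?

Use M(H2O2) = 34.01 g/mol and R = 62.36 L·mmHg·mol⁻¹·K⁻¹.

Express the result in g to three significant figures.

2.35 g

P(O2) = 740 − 18.2 = 721.8 mmHg
n(O2) = PV/RT = (721.8 × 0.8770) / (62.36 × 293.85) = 0.03454 mol
n(H2O2) = (2/1) × 0.03454 = 0.06908 mol
m(H2O2) = 0.06908 × 34.01 = 2.349 g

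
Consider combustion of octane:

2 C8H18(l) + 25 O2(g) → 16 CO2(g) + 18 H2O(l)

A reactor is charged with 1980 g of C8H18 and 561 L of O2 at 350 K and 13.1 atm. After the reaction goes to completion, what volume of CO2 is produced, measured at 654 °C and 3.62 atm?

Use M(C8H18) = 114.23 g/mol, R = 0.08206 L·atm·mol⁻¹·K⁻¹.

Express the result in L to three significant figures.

n(C8H18) = 1980 / 114.23 = 17.33 mol
n(O2) = PV/RT = (13.1 × 561) / (0.08206 × 350) = 255.9 mol
For 17.33 mol C8H18, stoichiometry requires (25/2) × 17.33 = 216.6 mol O2; 255.9 mol is available, so C8H18 is limiting.
n(CO2) = (16/2) × 17.33 = 138.6 mol
V(CO2) = nRT/P = 138.6 × 0.08206 × 927.15 / 3.62 = 2913 L

2910 L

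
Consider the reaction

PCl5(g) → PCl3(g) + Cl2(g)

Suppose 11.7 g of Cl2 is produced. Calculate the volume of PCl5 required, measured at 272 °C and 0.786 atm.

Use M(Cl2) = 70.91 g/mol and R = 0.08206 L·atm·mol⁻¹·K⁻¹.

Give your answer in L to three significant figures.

9.39 L

n(Cl2) = 11.70 / 70.91 = 0.1650 mol
n(PCl5) = (1/1) × 0.1650 = 0.1650 mol
V = nRT/P = 0.1650 × 0.08206 × 545.15 / 0.786 = 9.391 L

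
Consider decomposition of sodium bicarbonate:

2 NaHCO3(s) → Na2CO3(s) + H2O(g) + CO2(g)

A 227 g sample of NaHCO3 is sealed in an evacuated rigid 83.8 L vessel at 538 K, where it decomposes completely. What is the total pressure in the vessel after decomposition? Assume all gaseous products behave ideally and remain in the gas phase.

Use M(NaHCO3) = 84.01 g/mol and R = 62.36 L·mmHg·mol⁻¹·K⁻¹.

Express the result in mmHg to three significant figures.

1080 mmHg

n(NaHCO3) = 227 / 84.01 = 2.702 mol
n(gas produced) = (2/2) × 2.702 = 2.702 mol
P = nRT/V = 2.702 × 62.36 × 538 / 83.8 = 1082 mmHg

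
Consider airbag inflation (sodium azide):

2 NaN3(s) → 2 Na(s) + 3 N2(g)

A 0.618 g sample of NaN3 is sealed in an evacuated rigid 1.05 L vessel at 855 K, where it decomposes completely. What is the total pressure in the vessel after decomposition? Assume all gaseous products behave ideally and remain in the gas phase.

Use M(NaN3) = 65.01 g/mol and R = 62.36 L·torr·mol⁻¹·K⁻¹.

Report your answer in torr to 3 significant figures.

n(NaN3) = 0.618 / 65.01 = 0.009506 mol
n(gas produced) = (3/2) × 0.009506 = 0.01426 mol
P = nRT/V = 0.01426 × 62.36 × 855 / 1.05 = 724.1 torr

724 torr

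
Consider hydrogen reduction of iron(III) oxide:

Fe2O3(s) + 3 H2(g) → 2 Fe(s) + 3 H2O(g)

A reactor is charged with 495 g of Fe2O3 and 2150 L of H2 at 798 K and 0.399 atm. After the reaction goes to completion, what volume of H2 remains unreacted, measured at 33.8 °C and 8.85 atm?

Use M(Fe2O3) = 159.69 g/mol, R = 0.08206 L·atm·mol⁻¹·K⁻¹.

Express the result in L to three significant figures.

10.8 L

n(Fe2O3) = 495 / 159.69 = 3.100 mol
n(H2) = PV/RT = (0.399 × 2150) / (0.08206 × 798) = 13.10 mol
For 3.100 mol Fe2O3, stoichiometry requires (3/1) × 3.100 = 9.300 mol H2; 13.10 mol is available, so Fe2O3 is limiting.
n(H2) consumed = (3/1) × 3.100 = 9.300 mol; remaining = 13.10 − 9.300 = 3.800 mol
V(H2) = nRT/P = 3.800 × 0.08206 × 306.95 / 8.85 = 10.82 L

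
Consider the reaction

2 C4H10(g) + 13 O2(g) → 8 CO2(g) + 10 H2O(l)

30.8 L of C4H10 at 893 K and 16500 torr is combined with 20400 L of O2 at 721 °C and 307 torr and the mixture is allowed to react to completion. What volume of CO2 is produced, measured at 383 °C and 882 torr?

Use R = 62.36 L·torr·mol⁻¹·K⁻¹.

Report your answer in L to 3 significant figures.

1690 L

n(C4H10) = PV/RT = (16500 × 30.8) / (62.36 × 893) = 9.126 mol
n(O2) = PV/RT = (307 × 20400) / (62.36 × 994.15) = 101.0 mol
For 9.126 mol C4H10, stoichiometry requires (13/2) × 9.126 = 59.32 mol O2; 101.0 mol is available, so C4H10 is limiting.
n(CO2) = (8/2) × 9.126 = 36.50 mol
V(CO2) = nRT/P = 36.50 × 62.36 × 656.15 / 882 = 1693 L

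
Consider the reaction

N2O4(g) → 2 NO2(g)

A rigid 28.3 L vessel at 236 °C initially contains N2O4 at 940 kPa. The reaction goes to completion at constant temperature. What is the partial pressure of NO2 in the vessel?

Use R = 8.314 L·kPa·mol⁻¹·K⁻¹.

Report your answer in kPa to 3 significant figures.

1880 kPa

n(N2O4)₀ = PV/RT = (940 × 28.3) / (8.314 × 509.15) = 6.284 mol
n(NO2) = (2/1) × 6.284 = 12.57 mol
P(NO2) = nRT/V = 12.57 × 8.314 × 509.15 / 28.3 = 1880 kPa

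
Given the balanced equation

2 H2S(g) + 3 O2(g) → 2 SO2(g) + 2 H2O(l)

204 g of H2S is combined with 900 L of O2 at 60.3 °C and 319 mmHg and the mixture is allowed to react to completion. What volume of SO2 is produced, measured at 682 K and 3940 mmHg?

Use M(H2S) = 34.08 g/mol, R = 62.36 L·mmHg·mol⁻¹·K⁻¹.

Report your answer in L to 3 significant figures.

n(H2S) = 204 / 34.08 = 5.986 mol
n(O2) = PV/RT = (319 × 900) / (62.36 × 333.45) = 13.81 mol
For 5.986 mol H2S, stoichiometry requires (3/2) × 5.986 = 8.979 mol O2; 13.81 mol is available, so H2S is limiting.
n(SO2) = (2/2) × 5.986 = 5.986 mol
V(SO2) = nRT/P = 5.986 × 62.36 × 682 / 3940 = 64.61 L

64.6 L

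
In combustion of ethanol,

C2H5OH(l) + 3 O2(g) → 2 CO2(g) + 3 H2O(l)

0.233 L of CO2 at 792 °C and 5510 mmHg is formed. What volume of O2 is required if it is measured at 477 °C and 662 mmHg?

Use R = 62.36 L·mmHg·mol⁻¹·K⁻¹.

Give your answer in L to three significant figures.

2.05 L

n(CO2) = PV/RT = (5510 × 0.233) / (62.36 × 1065.15) = 0.01933 mol
n(O2) = (3/2) × 0.01933 = 0.02899 mol
V = nRT/P = 0.02899 × 62.36 × 750.15 / 662 = 2.049 L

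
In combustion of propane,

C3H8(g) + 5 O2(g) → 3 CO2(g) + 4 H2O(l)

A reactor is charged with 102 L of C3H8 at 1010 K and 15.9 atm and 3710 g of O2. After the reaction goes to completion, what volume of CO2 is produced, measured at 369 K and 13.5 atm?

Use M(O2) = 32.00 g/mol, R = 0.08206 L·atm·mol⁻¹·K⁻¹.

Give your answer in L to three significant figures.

n(C3H8) = PV/RT = (15.9 × 102) / (0.08206 × 1010) = 19.57 mol
n(O2) = 3710 / 32.00 = 115.9 mol
For 19.57 mol C3H8, stoichiometry requires (5/1) × 19.57 = 97.85 mol O2; 115.9 mol is available, so C3H8 is limiting.
n(CO2) = (3/1) × 19.57 = 58.71 mol
V(CO2) = nRT/P = 58.71 × 0.08206 × 369 / 13.5 = 131.7 L

132 L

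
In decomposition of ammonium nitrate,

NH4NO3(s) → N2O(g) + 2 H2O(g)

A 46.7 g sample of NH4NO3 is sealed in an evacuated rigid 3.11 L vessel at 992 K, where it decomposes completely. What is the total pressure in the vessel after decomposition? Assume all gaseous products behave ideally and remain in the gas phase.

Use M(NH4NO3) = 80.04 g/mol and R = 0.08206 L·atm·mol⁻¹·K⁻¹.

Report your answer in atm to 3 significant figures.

n(NH4NO3) = 46.7 / 80.04 = 0.5835 mol
n(gas produced) = (3/1) × 0.5835 = 1.751 mol
P = nRT/V = 1.751 × 0.08206 × 992 / 3.11 = 45.83 atm

45.8 atm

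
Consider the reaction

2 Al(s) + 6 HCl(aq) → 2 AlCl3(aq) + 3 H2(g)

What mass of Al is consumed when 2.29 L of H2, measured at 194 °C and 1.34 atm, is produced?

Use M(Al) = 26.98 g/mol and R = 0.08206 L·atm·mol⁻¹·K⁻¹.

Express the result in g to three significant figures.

1.44 g

n(H2) = PV/RT = (1.34 × 2.29) / (0.08206 × 467.15) = 0.08005 mol
n(Al) = (2/3) × 0.08005 = 0.05337 mol
m(Al) = 0.05337 × 26.98 = 1.440 g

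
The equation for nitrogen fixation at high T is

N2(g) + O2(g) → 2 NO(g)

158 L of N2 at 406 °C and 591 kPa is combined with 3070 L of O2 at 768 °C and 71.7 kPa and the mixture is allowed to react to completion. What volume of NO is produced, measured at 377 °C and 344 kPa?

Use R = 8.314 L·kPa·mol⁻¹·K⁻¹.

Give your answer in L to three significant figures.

n(N2) = PV/RT = (591 × 158) / (8.314 × 679.15) = 16.54 mol
n(O2) = PV/RT = (71.7 × 3070) / (8.314 × 1041.15) = 25.43 mol
For 16.54 mol N2, stoichiometry requires (1/1) × 16.54 = 16.54 mol O2; 25.43 mol is available, so N2 is limiting.
n(NO) = (2/1) × 16.54 = 33.08 mol
V(NO) = nRT/P = 33.08 × 8.314 × 650.15 / 344 = 519.8 L

520 L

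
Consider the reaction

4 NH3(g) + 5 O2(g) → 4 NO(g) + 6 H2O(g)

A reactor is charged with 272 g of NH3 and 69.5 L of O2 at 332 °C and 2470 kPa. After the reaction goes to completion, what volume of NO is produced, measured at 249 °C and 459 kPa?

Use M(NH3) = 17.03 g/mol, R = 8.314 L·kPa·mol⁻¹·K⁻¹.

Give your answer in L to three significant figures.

151 L

n(NH3) = 272 / 17.03 = 15.97 mol
n(O2) = PV/RT = (2470 × 69.5) / (8.314 × 605.15) = 34.12 mol
For 15.97 mol NH3, stoichiometry requires (5/4) × 15.97 = 19.96 mol O2; 34.12 mol is available, so NH3 is limiting.
n(NO) = (4/4) × 15.97 = 15.97 mol
V(NO) = nRT/P = 15.97 × 8.314 × 522.15 / 459 = 151.0 L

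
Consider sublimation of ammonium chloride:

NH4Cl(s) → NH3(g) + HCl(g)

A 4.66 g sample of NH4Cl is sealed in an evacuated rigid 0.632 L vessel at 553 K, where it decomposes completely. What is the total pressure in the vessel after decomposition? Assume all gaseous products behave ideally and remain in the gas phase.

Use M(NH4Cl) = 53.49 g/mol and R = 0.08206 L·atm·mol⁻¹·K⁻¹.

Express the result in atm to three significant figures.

n(NH4Cl) = 4.66 / 53.49 = 0.08712 mol
n(gas produced) = (2/1) × 0.08712 = 0.1742 mol
P = nRT/V = 0.1742 × 0.08206 × 553 / 0.632 = 12.51 atm

12.5 atm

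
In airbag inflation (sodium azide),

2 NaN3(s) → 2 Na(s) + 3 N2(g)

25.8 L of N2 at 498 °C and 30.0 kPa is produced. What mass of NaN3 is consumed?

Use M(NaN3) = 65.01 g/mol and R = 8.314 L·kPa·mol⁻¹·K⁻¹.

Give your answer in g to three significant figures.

n(N2) = PV/RT = (30.0 × 25.8) / (8.314 × 771.15) = 0.1207 mol
n(NaN3) = (2/3) × 0.1207 = 0.08047 mol
m(NaN3) = 0.08047 × 65.01 = 5.231 g

5.23 g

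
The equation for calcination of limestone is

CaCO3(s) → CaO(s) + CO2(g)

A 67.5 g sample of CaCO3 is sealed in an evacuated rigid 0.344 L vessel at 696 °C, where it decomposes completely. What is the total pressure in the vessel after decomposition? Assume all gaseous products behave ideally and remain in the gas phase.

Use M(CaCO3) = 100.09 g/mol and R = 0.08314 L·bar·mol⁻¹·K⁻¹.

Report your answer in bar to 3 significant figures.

n(CaCO3) = 67.5 / 100.09 = 0.6744 mol
n(gas produced) = (1/1) × 0.6744 = 0.6744 mol
P = nRT/V = 0.6744 × 0.08314 × 969.15 / 0.344 = 158.0 bar

158 bar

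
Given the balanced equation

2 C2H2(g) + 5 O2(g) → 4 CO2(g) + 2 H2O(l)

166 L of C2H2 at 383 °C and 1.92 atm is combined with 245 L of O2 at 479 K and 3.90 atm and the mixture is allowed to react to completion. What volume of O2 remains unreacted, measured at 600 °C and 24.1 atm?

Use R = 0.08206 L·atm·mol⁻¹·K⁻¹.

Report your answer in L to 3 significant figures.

28.3 L

n(C2H2) = PV/RT = (1.92 × 166) / (0.08206 × 656.15) = 5.919 mol
n(O2) = PV/RT = (3.90 × 245) / (0.08206 × 479) = 24.31 mol
For 5.919 mol C2H2, stoichiometry requires (5/2) × 5.919 = 14.80 mol O2; 24.31 mol is available, so C2H2 is limiting.
n(O2) consumed = (5/2) × 5.919 = 14.80 mol; remaining = 24.31 − 14.80 = 9.510 mol
V(O2) = nRT/P = 9.510 × 0.08206 × 873.15 / 24.1 = 28.27 L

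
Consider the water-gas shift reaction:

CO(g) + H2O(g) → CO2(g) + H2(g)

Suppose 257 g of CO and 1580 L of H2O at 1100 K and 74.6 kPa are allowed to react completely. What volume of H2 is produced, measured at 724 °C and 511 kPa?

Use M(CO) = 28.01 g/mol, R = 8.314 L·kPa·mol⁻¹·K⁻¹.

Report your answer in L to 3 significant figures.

n(CO) = 257 / 28.01 = 9.175 mol
n(H2O) = PV/RT = (74.6 × 1580) / (8.314 × 1100) = 12.89 mol
For 9.175 mol CO, stoichiometry requires (1/1) × 9.175 = 9.175 mol H2O; 12.89 mol is available, so CO is limiting.
n(H2) = (1/1) × 9.175 = 9.175 mol
V(H2) = nRT/P = 9.175 × 8.314 × 997.15 / 511 = 148.9 L

149 L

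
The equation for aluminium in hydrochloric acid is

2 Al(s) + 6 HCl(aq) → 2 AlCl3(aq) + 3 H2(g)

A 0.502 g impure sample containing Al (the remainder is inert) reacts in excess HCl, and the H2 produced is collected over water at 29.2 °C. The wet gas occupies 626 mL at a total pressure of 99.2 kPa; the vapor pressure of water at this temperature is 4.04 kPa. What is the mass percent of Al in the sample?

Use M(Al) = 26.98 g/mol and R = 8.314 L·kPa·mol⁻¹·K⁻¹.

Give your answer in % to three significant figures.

84.9 %

P(H2) = 99.2 − 4.04 = 95.16 kPa
n(H2) = PV/RT = (95.16 × 0.6260) / (8.314 × 302.35) = 0.02370 mol
n(Al) = (2/3) × 0.02370 = 0.01580 mol
m(Al) = 0.01580 × 26.98 = 0.4263 g
%Al = 0.4263 / 0.502 × 100 = 84.92%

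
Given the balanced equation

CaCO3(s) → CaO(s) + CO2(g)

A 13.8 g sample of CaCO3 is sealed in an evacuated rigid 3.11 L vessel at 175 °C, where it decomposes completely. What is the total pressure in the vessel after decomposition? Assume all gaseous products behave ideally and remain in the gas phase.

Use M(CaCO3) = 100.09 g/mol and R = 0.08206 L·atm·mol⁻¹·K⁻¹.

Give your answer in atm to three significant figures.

n(CaCO3) = 13.8 / 100.09 = 0.1379 mol
n(gas produced) = (1/1) × 0.1379 = 0.1379 mol
P = nRT/V = 0.1379 × 0.08206 × 448.15 / 3.11 = 1.631 atm

1.63 atm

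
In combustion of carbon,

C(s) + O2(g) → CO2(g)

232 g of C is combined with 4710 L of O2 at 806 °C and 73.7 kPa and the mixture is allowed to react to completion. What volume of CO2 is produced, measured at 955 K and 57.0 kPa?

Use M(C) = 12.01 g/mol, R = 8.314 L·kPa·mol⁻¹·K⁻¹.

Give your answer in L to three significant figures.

n(C) = 232 / 12.01 = 19.32 mol
n(O2) = PV/RT = (73.7 × 4710) / (8.314 × 1079.15) = 38.69 mol
For 19.32 mol C, stoichiometry requires (1/1) × 19.32 = 19.32 mol O2; 38.69 mol is available, so C is limiting.
n(CO2) = (1/1) × 19.32 = 19.32 mol
V(CO2) = nRT/P = 19.32 × 8.314 × 955 / 57.0 = 2691 L

2690 L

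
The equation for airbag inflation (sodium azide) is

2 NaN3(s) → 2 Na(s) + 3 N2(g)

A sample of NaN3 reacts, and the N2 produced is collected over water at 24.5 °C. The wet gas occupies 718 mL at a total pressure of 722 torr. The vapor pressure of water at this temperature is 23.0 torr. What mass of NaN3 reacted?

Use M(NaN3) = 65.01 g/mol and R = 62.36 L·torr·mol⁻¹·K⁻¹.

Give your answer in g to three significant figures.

P(N2) = 722 − 23.0 = 699.0 torr
n(N2) = PV/RT = (699.0 × 0.7180) / (62.36 × 297.65) = 0.02704 mol
n(NaN3) = (2/3) × 0.02704 = 0.01803 mol
m(NaN3) = 0.01803 × 65.01 = 1.172 g

1.17 g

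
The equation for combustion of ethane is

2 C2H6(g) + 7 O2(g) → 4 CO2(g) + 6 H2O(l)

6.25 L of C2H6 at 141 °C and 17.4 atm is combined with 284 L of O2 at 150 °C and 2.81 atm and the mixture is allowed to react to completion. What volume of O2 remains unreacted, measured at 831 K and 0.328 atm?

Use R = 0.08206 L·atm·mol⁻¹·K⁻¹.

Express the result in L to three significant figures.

n(C2H6) = PV/RT = (17.4 × 6.25) / (0.08206 × 414.15) = 3.200 mol
n(O2) = PV/RT = (2.81 × 284) / (0.08206 × 423.15) = 22.98 mol
For 3.200 mol C2H6, stoichiometry requires (7/2) × 3.200 = 11.20 mol O2; 22.98 mol is available, so C2H6 is limiting.
n(O2) consumed = (7/2) × 3.200 = 11.20 mol; remaining = 22.98 − 11.20 = 11.78 mol
V(O2) = nRT/P = 11.78 × 0.08206 × 831 / 0.328 = 2449 L

2450 L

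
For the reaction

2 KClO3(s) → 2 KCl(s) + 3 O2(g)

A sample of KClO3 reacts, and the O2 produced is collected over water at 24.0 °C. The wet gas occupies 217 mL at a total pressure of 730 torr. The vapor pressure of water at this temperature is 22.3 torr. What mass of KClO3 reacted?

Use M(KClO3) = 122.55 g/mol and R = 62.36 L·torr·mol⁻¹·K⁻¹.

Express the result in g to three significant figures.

0.677 g

P(O2) = 730 − 22.3 = 707.7 torr
n(O2) = PV/RT = (707.7 × 0.2170) / (62.36 × 297.15) = 0.008288 mol
n(KClO3) = (2/3) × 0.008288 = 0.005525 mol
m(KClO3) = 0.005525 × 122.55 = 0.6771 g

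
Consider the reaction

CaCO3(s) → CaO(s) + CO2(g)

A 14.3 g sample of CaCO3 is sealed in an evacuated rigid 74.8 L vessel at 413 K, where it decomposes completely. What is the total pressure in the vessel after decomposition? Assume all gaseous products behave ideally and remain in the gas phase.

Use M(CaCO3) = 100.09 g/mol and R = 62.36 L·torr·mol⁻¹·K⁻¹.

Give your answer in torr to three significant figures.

49.2 torr

n(CaCO3) = 14.3 / 100.09 = 0.1429 mol
n(gas produced) = (1/1) × 0.1429 = 0.1429 mol
P = nRT/V = 0.1429 × 62.36 × 413 / 74.8 = 49.20 torr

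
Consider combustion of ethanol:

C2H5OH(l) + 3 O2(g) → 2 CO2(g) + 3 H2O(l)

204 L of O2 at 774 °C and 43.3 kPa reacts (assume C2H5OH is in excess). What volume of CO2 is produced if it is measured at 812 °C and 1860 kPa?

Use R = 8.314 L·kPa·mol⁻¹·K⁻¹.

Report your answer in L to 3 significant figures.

n(O2) = PV/RT = (43.3 × 204) / (8.314 × 1047.15) = 1.015 mol
n(CO2) = (2/3) × 1.015 = 0.6767 mol
V = nRT/P = 0.6767 × 8.314 × 1085.15 / 1860 = 3.282 L

3.28 L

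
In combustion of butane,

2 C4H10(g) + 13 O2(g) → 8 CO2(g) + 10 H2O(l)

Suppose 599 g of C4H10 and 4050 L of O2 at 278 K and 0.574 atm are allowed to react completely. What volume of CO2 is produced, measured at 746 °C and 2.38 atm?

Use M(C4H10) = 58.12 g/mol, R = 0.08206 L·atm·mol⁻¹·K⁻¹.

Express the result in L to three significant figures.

1450 L

n(C4H10) = 599 / 58.12 = 10.31 mol
n(O2) = PV/RT = (0.574 × 4050) / (0.08206 × 278) = 101.9 mol
For 10.31 mol C4H10, stoichiometry requires (13/2) × 10.31 = 67.02 mol O2; 101.9 mol is available, so C4H10 is limiting.
n(CO2) = (8/2) × 10.31 = 41.24 mol
V(CO2) = nRT/P = 41.24 × 0.08206 × 1019.15 / 2.38 = 1449 L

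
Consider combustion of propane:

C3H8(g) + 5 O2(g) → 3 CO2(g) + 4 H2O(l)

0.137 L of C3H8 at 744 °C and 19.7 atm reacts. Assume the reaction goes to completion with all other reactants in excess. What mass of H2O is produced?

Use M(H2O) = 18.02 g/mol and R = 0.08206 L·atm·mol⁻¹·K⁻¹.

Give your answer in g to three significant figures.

n(C3H8) = PV/RT = (19.7 × 0.137) / (0.08206 × 1017.15) = 0.03233 mol
n(H2O) = (4/1) × 0.03233 = 0.1293 mol
m(H2O) = 0.1293 × 18.02 = 2.330 g

2.33 g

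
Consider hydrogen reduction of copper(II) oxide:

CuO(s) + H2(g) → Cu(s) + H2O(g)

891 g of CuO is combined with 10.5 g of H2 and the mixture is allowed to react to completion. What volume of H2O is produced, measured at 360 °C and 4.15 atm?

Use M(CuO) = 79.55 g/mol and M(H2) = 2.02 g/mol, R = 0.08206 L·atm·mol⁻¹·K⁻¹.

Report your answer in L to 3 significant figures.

65.1 L

n(CuO) = 891 / 79.55 = 11.20 mol
n(H2) = 10.5 / 2.02 = 5.198 mol
For 11.20 mol CuO, stoichiometry requires (1/1) × 11.20 = 11.20 mol H2; 5.198 mol is available, so H2 is limiting.
n(H2O) = (1/1) × 5.198 = 5.198 mol
V(H2O) = nRT/P = 5.198 × 0.08206 × 633.15 / 4.15 = 65.08 L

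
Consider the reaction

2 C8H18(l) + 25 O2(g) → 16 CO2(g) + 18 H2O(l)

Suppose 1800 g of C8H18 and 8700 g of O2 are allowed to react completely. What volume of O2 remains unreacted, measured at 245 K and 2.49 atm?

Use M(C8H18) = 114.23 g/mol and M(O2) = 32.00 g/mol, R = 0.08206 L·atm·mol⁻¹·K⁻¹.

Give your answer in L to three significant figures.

605 L

n(C8H18) = 1800 / 114.23 = 15.76 mol
n(O2) = 8700 / 32.00 = 271.9 mol
For 15.76 mol C8H18, stoichiometry requires (25/2) × 15.76 = 197.0 mol O2; 271.9 mol is available, so C8H18 is limiting.
n(O2) consumed = (25/2) × 15.76 = 197.0 mol; remaining = 271.9 − 197.0 = 74.90 mol
V(O2) = nRT/P = 74.90 × 0.08206 × 245 / 2.49 = 604.8 L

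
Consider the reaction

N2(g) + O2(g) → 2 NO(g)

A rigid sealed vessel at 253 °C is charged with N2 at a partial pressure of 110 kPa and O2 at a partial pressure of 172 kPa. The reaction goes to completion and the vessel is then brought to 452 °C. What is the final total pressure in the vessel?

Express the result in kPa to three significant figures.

389 kPa

With V and T fixed, P_i ∝ n_i, so the mole ratios apply directly to partial pressures at 253 °C.
P(O2) required for 110 kPa of N2 = (1/1) × 110 = 110.0 kPa; available 172 kPa, so N2 is limiting.
P(O2) remaining = 172 − (1/1) × 110 = 62.00 kPa
P(gaseous products) = (2)/1 × 110 = 220.0 kPa
P_total at 253 °C = 62.00 + 220.0 = 282.0 kPa
Scaling to 452 °C: P = 282.0 × 725.15/526.15 = 388.7 kPa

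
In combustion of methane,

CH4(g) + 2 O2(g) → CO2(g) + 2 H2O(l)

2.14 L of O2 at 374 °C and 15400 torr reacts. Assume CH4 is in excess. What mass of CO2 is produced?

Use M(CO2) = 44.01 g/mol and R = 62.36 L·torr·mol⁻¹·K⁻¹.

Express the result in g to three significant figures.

18.0 g

n(O2) = PV/RT = (15400 × 2.14) / (62.36 × 647.15) = 0.8166 mol
n(CO2) = (1/2) × 0.8166 = 0.4083 mol
m(CO2) = 0.4083 × 44.01 = 17.97 g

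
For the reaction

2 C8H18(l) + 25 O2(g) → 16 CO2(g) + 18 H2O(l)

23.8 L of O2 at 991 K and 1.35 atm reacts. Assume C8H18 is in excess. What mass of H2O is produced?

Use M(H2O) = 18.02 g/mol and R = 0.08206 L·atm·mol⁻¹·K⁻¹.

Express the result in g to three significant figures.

5.13 g

n(O2) = PV/RT = (1.35 × 23.8) / (0.08206 × 991) = 0.3951 mol
n(H2O) = (18/25) × 0.3951 = 0.2845 mol
m(H2O) = 0.2845 × 18.02 = 5.127 g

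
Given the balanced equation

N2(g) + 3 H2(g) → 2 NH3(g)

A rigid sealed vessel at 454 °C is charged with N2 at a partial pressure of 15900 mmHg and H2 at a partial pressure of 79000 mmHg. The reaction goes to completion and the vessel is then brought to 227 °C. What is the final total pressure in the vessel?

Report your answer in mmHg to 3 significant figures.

With V and T fixed, P_i ∝ n_i, so the mole ratios apply directly to partial pressures at 454 °C.
P(H2) required for 15900 mmHg of N2 = (3/1) × 15900 = 47700 mmHg; available 79000 mmHg, so N2 is limiting.
P(H2) remaining = 79000 − (3/1) × 15900 = 31300 mmHg
P(gaseous products) = (2)/1 × 15900 = 31800 mmHg
P_total at 454 °C = 31300 + 31800 = 63100 mmHg
Scaling to 227 °C: P = 63100 × 500.15/727.15 = 43400 mmHg

43400 mmHg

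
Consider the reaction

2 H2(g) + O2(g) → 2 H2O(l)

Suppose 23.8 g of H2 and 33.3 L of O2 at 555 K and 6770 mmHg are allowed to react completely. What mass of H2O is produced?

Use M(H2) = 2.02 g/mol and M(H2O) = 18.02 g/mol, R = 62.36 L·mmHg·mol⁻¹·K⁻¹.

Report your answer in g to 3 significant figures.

212 g

n(H2) = 23.8 / 2.02 = 11.78 mol
n(O2) = PV/RT = (6770 × 33.3) / (62.36 × 555) = 6.514 mol
For 11.78 mol H2, stoichiometry requires (1/2) × 11.78 = 5.890 mol O2; 6.514 mol is available, so H2 is limiting.
n(H2O) = (2/2) × 11.78 = 11.78 mol
m(H2O) = 11.78 × 18.02 = 212.3 g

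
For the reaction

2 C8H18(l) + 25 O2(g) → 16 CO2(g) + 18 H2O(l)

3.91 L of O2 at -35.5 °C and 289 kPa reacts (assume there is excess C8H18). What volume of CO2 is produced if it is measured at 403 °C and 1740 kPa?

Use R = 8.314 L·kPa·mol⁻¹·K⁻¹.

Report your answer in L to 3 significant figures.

1.18 L

n(O2) = PV/RT = (289 × 3.91) / (8.314 × 237.65) = 0.5719 mol
n(CO2) = (16/25) × 0.5719 = 0.3660 mol
V = nRT/P = 0.3660 × 8.314 × 676.15 / 1740 = 1.182 L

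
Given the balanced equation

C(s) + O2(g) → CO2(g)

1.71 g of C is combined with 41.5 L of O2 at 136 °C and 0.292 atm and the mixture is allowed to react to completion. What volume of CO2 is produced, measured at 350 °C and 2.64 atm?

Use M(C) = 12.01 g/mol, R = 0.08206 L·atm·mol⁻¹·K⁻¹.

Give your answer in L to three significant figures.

2.76 L

n(C) = 1.71 / 12.01 = 0.1424 mol
n(O2) = PV/RT = (0.292 × 41.5) / (0.08206 × 409.15) = 0.3609 mol
For 0.1424 mol C, stoichiometry requires (1/1) × 0.1424 = 0.1424 mol O2; 0.3609 mol is available, so C is limiting.
n(CO2) = (1/1) × 0.1424 = 0.1424 mol
V(CO2) = nRT/P = 0.1424 × 0.08206 × 623.15 / 2.64 = 2.758 L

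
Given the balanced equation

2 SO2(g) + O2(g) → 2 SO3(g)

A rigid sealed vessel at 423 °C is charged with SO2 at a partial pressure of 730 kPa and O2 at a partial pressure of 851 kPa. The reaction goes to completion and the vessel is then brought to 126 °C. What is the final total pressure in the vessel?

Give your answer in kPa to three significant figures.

At constant V, partial pressures at 423 °C are proportional to moles, so apply stoichiometry directly to pressures.
P(O2) required for 730 kPa of SO2 = (1/2) × 730 = 365.0 kPa; available 851 kPa, so SO2 is limiting.
P(O2) remaining = 851 − (1/2) × 730 = 486.0 kPa
P(gaseous products) = (2)/2 × 730 = 730.0 kPa
P_total at 423 °C = 486.0 + 730.0 = 1216 kPa
Scaling to 126 °C: P = 1216 × 399.15/696.15 = 697.2 kPa

697 kPa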